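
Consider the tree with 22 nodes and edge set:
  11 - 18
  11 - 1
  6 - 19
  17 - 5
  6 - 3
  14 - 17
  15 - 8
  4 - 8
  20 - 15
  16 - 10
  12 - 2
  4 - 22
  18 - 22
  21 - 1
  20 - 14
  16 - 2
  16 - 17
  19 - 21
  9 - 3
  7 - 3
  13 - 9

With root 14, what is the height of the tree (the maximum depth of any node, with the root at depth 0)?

14

The longest root-to-leaf path is 14 → 20 → 15 → 8 → 4 → 22 → 18 → 11 → 1 → 21 → 19 → 6 → 3 → 9 → 13 (14 edges).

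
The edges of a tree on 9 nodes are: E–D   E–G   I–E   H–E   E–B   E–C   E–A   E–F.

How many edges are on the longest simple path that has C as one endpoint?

2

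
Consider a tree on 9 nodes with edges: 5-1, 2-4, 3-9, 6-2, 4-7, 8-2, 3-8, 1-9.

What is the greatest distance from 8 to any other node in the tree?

4

The node farthest from 8 is 5, via 8–3–9–1–5 — 4 edges.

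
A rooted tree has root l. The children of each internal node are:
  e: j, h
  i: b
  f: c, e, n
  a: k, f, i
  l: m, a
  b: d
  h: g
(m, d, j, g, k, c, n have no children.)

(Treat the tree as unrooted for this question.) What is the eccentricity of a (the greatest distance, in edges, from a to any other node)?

The node farthest from a is g, via a – f – e – h – g — 4 edges.

4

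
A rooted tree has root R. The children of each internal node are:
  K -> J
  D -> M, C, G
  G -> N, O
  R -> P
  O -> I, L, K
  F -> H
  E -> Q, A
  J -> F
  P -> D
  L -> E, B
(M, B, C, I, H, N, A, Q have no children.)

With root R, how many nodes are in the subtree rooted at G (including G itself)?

13

The subtree rooted at G contains: G, O, N, K, L, I, J, E, B, F, A, Q, H — 13 nodes.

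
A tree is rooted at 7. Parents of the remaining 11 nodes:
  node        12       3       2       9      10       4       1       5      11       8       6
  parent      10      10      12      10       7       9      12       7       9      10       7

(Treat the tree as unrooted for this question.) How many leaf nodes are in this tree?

8

Degree-1 nodes: 1, 2, 3, 4, 5, 6, 8, 11 — 8 of them.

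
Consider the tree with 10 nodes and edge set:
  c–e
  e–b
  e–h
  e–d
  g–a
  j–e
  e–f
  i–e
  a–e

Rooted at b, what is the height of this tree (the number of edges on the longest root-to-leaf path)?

3

g sits deepest: b-e-a-g — 3 edges from the root.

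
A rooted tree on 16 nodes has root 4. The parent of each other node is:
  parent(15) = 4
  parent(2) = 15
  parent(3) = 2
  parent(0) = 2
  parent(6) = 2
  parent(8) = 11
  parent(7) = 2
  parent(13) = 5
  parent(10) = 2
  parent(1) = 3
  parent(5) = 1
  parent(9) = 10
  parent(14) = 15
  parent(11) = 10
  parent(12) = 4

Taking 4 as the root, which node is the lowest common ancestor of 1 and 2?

1's ancestor chain is 1, 3, 2, 15, 4 and 2's is 2, 15, 4; they first meet at 2.

2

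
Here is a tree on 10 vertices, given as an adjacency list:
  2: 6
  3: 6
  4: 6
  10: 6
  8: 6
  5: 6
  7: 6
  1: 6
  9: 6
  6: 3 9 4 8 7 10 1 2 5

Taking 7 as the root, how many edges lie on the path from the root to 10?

2

7 → 6 → 10 — 2 edges.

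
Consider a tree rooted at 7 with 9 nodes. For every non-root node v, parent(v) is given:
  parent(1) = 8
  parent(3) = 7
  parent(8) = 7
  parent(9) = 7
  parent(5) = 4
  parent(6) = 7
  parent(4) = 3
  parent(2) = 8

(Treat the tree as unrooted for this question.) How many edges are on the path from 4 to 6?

3

Walking from 4: 4–3–7–6. Length 3.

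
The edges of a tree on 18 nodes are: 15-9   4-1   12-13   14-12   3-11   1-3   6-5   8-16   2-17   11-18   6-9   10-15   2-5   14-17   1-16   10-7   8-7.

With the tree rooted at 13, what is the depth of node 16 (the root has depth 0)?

12

Path from 13 to 16: 13–12–14–17–2–5–6–9–15–10–7–8–16, which has 12 edges.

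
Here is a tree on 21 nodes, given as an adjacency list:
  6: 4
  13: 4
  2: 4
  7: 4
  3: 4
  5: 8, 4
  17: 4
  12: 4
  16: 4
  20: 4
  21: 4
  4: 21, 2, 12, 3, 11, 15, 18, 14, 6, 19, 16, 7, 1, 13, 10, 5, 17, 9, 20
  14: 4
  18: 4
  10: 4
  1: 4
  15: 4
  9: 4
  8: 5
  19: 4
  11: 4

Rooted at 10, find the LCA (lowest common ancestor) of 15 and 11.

4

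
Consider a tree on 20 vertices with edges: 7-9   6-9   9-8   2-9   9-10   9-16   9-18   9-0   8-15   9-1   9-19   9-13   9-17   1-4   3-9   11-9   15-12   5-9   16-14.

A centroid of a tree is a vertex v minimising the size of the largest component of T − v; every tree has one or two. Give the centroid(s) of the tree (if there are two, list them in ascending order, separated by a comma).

If 9 is removed the pieces have sizes 3, 2, 2, 1, 1, 1, 1, 1, 1, 1, 1, 1, 1, 1, 1, all ≤ ⌊20/2⌋ = 10.
Every other node leaves some component of size > 10, so the centroid is unique.

9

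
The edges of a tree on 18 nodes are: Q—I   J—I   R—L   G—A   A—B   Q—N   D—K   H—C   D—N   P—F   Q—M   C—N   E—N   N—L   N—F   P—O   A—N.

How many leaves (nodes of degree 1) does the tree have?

Degree-1 nodes: B, E, G, H, J, K, M, O, R — 9 of them.

9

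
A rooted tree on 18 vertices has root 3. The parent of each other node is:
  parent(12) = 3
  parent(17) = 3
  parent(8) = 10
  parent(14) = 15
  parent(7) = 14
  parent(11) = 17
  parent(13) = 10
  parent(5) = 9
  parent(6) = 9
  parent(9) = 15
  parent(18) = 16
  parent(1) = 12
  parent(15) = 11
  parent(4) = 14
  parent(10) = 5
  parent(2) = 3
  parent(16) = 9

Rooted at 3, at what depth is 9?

4

Path from 3 to 9: 3 → 17 → 11 → 15 → 9, which has 4 edges.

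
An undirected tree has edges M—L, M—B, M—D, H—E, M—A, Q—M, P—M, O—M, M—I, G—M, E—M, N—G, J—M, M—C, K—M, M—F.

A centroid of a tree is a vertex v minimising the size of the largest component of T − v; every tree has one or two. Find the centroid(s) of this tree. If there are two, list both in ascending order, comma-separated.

Removing M splits the tree into components of sizes 2, 2, 1, 1, 1, 1, 1, 1, 1, 1, 1, 1, 1, 1; the largest is 2 ≤ ⌊17/2⌋ = 8.
No neighbour of M does as well, so M is the unique centroid.

M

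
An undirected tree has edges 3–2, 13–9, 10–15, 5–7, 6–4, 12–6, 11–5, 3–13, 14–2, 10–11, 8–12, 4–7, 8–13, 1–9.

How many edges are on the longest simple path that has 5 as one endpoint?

9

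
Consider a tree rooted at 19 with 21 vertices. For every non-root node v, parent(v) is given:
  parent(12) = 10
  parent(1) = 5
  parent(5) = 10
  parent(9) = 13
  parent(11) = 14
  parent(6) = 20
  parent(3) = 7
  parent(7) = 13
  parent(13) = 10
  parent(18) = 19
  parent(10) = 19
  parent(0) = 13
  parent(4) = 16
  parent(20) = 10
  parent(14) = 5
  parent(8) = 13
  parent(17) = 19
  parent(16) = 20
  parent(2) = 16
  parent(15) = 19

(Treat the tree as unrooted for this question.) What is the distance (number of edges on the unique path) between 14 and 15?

4

The path is 14 - 5 - 10 - 19 - 15, which has 4 edges.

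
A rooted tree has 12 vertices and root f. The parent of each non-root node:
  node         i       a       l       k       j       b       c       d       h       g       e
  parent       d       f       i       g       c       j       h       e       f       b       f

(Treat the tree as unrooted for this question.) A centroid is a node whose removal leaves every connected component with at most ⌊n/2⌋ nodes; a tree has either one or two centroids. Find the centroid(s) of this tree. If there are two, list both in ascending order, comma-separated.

f, h

Delete f: the remaining components have sizes 6, 4, 1. Max 6 ≤ 6, so f is a centroid.
h is adjacent to f and is also a centroid (the largest component after removing it is likewise 6).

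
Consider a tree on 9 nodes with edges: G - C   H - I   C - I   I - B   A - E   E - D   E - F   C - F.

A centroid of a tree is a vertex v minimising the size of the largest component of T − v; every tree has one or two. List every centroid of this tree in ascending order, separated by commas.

Removing C splits the tree into components of sizes 4, 3, 1; the largest is 4 ≤ ⌊9/2⌋ = 4.
Every other node leaves some component of size > 4, so the centroid is unique.

C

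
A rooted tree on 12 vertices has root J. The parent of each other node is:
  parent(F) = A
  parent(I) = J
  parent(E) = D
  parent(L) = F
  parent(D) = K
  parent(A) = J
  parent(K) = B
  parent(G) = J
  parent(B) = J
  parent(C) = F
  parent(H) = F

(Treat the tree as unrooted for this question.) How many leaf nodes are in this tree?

6

Degree-1 nodes: C, E, G, H, I, L — 6 of them.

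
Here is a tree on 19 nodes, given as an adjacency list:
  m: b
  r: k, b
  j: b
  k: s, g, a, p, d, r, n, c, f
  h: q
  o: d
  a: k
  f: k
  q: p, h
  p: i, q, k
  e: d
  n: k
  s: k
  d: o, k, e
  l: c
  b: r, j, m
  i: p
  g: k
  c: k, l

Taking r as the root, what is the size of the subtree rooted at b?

3

Descendants of b (including itself): b, j, m. That's 3.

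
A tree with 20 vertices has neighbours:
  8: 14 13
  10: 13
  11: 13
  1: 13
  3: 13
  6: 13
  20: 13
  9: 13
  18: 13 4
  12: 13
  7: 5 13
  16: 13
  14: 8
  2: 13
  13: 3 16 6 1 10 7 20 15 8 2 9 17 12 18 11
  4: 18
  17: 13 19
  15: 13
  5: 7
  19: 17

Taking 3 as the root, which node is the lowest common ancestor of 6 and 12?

13

Ancestors of 6 (toward the root): 6, 13, 3.
Ancestors of 12: 12, 13, 3.
The deepest node appearing in both lists is 13.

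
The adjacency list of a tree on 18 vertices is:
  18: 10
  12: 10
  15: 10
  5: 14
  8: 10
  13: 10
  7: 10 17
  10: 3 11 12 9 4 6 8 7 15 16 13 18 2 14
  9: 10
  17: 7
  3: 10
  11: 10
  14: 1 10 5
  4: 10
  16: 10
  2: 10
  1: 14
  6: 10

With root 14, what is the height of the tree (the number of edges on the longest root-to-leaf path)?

3

The longest root-to-leaf path is 14-10-7-17 (3 edges).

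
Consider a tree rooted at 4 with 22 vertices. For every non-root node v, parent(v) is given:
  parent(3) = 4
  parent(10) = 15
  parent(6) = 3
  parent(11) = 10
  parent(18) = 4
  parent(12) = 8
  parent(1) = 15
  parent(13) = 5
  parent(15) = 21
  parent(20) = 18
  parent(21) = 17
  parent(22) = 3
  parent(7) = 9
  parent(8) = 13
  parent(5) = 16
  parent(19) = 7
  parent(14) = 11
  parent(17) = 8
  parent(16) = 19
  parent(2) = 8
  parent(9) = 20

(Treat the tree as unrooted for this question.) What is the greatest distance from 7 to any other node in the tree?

The node farthest from 7 is 14, via 7–19–16–5–13–8–17–21–15–10–11–14 — 11 edges.

11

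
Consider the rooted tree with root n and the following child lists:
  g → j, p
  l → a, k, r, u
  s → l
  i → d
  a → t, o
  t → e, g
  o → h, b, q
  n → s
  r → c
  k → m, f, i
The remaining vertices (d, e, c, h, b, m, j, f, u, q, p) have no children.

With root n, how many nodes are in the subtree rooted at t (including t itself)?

5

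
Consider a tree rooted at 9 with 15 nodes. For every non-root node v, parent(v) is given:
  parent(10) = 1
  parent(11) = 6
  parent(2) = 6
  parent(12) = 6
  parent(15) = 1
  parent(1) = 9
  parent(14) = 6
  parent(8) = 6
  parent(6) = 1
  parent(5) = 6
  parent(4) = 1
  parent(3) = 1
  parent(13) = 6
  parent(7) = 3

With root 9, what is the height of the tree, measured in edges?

A deepest node is 8, reached by 9 – 1 – 6 – 8.
That path has 3 edges, so the height is 3.

3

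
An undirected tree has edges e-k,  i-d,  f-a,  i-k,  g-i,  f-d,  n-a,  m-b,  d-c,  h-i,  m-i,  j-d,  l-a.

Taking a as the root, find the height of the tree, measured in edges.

e sits deepest: a – f – d – i – k – e — 5 edges from the root.

5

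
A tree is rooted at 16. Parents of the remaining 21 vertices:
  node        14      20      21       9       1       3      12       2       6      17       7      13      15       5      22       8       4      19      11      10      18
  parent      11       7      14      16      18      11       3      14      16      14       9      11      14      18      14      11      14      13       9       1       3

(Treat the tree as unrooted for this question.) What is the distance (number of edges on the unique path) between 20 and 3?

4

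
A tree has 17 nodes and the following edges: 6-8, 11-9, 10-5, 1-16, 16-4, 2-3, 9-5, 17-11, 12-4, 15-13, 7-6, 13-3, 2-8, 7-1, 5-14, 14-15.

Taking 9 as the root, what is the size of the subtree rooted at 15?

Descendants of 15 (including itself): 15, 13, 3, 2, 8, 6, 7, 1, 16, 4, 12. That's 11.

11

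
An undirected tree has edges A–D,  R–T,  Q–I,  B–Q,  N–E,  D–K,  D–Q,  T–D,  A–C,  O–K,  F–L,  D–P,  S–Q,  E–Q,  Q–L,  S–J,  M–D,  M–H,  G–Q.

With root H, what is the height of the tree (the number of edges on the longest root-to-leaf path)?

A deepest node is F, reached by H–M–D–Q–L–F.
That path has 5 edges, so the height is 5.

5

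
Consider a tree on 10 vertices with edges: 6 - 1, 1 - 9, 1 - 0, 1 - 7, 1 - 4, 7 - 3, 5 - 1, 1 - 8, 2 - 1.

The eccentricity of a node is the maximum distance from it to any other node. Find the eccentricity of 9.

The node farthest from 9 is 3, via 9–1–7–3 — 3 edges.

3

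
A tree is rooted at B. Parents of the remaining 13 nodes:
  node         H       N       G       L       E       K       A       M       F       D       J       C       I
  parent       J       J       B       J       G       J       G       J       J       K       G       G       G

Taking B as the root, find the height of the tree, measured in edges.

4

D sits deepest: B–G–J–K–D — 4 edges from the root.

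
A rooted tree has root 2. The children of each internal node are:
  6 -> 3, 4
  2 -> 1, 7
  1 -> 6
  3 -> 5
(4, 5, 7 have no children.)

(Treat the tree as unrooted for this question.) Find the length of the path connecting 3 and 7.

4

Walking from 3: 3–6–1–2–7. Length 4.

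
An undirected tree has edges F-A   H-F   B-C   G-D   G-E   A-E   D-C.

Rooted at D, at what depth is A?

3

D → G → E → A — 3 edges.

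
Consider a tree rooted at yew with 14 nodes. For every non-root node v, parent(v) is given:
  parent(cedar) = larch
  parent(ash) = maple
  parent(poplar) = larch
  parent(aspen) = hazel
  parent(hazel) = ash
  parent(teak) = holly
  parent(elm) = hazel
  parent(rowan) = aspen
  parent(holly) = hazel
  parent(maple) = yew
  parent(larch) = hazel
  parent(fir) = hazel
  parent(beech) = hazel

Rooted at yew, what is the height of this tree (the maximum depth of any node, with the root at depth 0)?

rowan sits deepest: yew-maple-ash-hazel-aspen-rowan — 5 edges from the root.

5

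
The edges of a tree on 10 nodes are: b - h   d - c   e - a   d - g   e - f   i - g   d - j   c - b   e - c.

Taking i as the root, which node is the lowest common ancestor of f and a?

e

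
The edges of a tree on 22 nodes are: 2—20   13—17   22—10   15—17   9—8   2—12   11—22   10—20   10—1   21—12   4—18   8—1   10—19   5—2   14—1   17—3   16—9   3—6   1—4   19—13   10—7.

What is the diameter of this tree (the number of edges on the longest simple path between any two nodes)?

9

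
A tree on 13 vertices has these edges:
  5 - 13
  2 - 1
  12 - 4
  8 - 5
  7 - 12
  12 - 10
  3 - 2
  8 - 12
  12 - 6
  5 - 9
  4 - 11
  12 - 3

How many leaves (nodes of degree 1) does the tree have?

Exactly 7 nodes have a single neighbour: 1, 6, 7, 9, 10, 11, 13.

7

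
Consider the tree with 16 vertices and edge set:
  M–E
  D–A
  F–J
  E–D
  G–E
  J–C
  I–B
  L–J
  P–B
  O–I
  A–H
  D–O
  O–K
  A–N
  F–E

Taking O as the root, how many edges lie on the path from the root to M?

Climbing from M to the root: M → E → D → O. That's 3 steps.

3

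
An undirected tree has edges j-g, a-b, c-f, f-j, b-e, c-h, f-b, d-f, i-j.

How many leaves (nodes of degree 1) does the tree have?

6

The leaves are a, d, e, g, h, i.
That is 6 leaves.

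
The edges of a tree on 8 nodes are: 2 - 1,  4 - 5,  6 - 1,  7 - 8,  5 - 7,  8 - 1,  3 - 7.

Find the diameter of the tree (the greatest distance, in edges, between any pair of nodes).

Starting from 2, a farthest node is 4 at distance 5.
One longest path: 2 – 1 – 8 – 7 – 5 – 4.
So the diameter is 5.

5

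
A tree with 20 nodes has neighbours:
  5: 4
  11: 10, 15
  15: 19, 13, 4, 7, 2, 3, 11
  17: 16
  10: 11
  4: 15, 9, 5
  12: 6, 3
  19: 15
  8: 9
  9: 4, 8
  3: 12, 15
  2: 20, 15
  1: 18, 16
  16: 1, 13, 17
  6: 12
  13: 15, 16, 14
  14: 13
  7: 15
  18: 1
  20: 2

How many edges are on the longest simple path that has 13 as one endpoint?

The node farthest from 13 is 6 (8 also at distance 4), via 13-15-3-12-6 — 4 edges.

4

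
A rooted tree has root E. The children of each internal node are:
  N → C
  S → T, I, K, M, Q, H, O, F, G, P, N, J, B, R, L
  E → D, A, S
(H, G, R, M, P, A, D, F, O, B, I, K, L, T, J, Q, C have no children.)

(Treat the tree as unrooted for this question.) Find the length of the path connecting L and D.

Walking from L: L–S–E–D. Length 3.

3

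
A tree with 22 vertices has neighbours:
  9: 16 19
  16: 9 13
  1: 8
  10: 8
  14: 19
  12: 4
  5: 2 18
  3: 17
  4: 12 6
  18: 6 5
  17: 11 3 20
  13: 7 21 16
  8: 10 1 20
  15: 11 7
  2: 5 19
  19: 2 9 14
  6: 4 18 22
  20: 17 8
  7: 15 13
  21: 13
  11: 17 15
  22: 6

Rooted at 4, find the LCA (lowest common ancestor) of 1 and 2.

2

1's ancestor chain is 1, 8, 20, 17, 11, 15, 7, 13, 16, 9, 19, 2, 5, 18, 6, 4 and 2's is 2, 5, 18, 6, 4; they first meet at 2.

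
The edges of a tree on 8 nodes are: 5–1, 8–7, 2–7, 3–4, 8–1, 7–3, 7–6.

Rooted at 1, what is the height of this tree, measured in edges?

4

4 sits deepest: 1–8–7–3–4 — 4 edges from the root.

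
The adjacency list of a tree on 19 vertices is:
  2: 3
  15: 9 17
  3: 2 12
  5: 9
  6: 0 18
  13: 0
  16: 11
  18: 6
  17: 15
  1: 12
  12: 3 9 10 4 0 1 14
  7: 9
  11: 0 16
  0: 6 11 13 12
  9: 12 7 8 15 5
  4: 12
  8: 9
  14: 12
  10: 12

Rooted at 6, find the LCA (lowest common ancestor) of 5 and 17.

9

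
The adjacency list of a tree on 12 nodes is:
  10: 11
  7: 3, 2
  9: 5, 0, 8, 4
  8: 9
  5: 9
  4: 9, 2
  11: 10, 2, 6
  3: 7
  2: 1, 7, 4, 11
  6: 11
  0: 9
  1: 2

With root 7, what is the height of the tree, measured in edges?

A deepest node is 5, reached by 7 → 2 → 4 → 9 → 5.
That path has 4 edges, so the height is 4.

4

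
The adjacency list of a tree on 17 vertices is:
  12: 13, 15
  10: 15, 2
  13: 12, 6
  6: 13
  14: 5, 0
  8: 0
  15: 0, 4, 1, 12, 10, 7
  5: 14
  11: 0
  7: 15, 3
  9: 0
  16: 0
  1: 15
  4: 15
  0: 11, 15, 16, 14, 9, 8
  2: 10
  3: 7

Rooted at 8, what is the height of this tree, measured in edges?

5

A deepest node is 6, reached by 8 – 0 – 15 – 12 – 13 – 6.
That path has 5 edges, so the height is 5.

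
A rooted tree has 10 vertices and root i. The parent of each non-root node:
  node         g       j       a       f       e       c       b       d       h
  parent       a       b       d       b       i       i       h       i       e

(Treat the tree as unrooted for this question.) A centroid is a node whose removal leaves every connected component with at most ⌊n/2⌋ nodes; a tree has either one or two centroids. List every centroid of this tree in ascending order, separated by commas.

e, i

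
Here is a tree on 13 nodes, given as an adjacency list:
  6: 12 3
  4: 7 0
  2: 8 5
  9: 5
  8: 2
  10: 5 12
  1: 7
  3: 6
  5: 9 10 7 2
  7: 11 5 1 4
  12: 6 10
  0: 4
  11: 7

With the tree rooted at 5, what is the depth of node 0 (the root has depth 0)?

3

Climbing from 0 to the root: 0–4–7–5. That's 3 steps.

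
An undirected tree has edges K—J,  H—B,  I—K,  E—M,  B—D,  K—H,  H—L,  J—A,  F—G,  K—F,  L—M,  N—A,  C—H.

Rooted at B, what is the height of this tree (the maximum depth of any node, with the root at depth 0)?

5

A deepest node is N, reached by B – H – K – J – A – N.
That path has 5 edges, so the height is 5.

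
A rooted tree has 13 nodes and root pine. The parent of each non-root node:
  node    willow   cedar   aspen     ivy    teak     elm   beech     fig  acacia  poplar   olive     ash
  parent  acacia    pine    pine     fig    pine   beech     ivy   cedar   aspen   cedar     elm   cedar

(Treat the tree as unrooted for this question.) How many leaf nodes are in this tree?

5

Degree-1 nodes: ash, olive, poplar, teak, willow — 5 of them.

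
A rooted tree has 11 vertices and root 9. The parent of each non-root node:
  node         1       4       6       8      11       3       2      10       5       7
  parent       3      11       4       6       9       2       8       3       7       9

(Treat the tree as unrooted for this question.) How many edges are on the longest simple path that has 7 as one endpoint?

8

The node farthest from 7 is 1 (10 also at distance 8), via 7–9–11–4–6–8–2–3–1 — 8 edges.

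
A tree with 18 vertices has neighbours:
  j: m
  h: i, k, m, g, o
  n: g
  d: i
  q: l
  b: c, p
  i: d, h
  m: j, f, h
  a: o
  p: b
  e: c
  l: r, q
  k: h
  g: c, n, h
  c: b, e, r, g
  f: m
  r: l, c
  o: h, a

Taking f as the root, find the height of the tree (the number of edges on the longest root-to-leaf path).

The longest root-to-leaf path is f-m-h-g-c-r-l-q (7 edges).

7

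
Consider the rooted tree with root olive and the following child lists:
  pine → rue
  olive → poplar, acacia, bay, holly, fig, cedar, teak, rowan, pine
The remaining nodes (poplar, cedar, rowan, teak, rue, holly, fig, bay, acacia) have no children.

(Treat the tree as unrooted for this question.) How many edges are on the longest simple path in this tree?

3

Starting from rue, a farthest node is acacia at distance 3.
One longest path: rue - pine - olive - acacia.
So the diameter is 3.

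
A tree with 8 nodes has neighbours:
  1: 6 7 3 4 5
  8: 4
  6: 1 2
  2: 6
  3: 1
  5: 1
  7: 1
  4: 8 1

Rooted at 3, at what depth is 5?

2

Climbing from 5 to the root: 5 – 1 – 3. That's 2 steps.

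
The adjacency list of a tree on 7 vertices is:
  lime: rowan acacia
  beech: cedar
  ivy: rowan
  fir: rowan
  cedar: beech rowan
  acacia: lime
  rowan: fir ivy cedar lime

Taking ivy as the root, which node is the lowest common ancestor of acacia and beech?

Ancestors of acacia (toward the root): acacia, lime, rowan, ivy.
Ancestors of beech: beech, cedar, rowan, ivy.
The deepest node appearing in both lists is rowan.

rowan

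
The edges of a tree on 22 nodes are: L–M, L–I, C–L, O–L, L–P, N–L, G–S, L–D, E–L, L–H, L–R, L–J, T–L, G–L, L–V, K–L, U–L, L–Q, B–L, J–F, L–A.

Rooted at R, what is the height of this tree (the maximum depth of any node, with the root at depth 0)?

The longest root-to-leaf path is R → L → J → F (3 edges).

3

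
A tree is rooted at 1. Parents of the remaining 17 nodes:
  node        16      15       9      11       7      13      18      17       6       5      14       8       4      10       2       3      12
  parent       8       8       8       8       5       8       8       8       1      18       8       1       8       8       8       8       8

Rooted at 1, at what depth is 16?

2

Path from 1 to 16: 1–8–16, which has 2 edges.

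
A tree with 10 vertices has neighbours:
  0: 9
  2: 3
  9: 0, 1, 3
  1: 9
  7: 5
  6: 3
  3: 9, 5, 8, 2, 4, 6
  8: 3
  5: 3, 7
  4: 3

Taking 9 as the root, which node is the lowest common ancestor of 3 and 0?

9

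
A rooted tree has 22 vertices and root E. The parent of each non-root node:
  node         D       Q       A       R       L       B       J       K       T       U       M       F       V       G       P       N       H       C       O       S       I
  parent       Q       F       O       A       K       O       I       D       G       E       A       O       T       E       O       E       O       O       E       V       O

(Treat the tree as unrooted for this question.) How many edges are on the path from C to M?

3

The path is C - O - A - M, which has 3 edges.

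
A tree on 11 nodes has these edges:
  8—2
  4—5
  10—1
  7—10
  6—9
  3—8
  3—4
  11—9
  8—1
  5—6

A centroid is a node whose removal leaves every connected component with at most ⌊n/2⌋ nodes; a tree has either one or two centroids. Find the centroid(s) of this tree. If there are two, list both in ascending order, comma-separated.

If 3 is removed the pieces have sizes 5, 5, all ≤ ⌊11/2⌋ = 5.
Every other node leaves some component of size > 5, so the centroid is unique.

3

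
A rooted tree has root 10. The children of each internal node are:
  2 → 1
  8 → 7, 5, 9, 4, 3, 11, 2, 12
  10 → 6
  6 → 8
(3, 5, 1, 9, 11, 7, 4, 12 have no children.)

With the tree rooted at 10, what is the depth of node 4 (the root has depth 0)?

10 – 6 – 8 – 4 — 3 edges.

3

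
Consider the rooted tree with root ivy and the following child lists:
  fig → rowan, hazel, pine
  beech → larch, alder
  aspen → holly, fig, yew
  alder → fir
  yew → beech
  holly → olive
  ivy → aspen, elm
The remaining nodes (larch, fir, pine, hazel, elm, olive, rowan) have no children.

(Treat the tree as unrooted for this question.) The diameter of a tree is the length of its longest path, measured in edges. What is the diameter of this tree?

Starting from fir, a farthest node is elm at distance 6.
One longest path: fir-alder-beech-yew-aspen-ivy-elm.
So the diameter is 6.

6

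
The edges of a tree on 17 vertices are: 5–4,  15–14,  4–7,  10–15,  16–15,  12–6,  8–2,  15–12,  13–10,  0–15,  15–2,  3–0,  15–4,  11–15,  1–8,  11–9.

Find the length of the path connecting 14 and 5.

3

14 – 15 – 4 – 5: 3 edges.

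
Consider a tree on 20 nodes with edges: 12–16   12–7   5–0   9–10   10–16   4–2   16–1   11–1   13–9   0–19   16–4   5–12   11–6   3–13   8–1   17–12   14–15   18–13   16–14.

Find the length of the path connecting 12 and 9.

3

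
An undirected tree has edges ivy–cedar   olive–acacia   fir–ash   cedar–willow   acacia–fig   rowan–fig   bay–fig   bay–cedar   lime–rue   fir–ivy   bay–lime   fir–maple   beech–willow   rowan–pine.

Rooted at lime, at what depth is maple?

5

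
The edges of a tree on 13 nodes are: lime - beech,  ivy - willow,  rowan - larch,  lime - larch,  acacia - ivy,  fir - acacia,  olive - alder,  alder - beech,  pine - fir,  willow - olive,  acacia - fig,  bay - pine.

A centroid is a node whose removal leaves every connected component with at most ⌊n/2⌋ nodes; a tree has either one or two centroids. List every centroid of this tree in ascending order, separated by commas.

Removing willow splits the tree into components of sizes 6, 6; the largest is 6 ≤ ⌊13/2⌋ = 6.
No neighbour of willow does as well, so willow is the unique centroid.

willow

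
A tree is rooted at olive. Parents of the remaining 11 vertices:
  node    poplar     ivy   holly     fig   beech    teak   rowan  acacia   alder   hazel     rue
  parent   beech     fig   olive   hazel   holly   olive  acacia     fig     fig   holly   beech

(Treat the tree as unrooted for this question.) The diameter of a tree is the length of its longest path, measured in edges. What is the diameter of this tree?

6

A longest path is teak - olive - holly - hazel - fig - acacia - rowan, with 6 edges.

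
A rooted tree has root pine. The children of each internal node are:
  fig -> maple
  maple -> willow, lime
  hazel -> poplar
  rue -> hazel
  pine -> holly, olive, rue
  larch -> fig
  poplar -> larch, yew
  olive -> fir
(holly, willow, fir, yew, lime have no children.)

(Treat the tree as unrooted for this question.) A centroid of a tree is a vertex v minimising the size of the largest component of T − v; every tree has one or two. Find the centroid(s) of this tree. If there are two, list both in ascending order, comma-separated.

If poplar is removed the pieces have sizes 6, 5, 1, all ≤ ⌊13/2⌋ = 6.
Every other node leaves some component of size > 6, so the centroid is unique.

poplar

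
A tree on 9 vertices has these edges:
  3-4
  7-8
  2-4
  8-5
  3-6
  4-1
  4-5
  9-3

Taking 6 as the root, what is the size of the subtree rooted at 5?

The subtree rooted at 5 contains: 5, 8, 7 — 3 nodes.

3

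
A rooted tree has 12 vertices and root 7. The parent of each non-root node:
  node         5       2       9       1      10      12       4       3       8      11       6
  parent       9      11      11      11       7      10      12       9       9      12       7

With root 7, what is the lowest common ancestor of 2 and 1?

2's ancestor chain is 2, 11, 12, 10, 7 and 1's is 1, 11, 12, 10, 7; they first meet at 11.

11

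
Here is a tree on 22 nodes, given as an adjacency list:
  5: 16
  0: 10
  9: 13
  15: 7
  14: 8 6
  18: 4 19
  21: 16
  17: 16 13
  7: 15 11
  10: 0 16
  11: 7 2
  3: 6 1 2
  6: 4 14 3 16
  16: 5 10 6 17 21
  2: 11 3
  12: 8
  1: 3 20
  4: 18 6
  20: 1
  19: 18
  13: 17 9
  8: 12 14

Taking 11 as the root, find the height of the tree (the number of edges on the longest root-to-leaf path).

7

9 sits deepest: 11-2-3-6-16-17-13-9 — 7 edges from the root.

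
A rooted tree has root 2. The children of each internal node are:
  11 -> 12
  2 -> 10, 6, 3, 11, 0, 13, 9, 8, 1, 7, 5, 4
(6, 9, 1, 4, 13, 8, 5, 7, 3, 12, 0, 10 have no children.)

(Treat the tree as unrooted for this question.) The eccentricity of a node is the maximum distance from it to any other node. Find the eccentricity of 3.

The node farthest from 3 is 12, via 3-2-11-12 — 3 edges.

3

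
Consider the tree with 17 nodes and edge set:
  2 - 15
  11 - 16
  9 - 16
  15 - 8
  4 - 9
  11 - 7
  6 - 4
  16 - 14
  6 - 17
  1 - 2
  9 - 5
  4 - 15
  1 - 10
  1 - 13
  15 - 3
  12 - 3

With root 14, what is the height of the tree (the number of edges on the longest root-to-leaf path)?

7

10 sits deepest: 14-16-9-4-15-2-1-10 — 7 edges from the root.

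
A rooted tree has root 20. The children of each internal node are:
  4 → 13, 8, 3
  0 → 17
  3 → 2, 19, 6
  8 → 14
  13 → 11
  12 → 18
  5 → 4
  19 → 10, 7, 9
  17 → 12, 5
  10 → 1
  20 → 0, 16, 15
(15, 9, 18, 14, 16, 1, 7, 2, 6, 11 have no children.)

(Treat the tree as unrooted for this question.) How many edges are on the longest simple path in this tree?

9

Starting from 15, a farthest node is 1 at distance 9.
One longest path: 15 - 20 - 0 - 17 - 5 - 4 - 3 - 19 - 10 - 1.
So the diameter is 9.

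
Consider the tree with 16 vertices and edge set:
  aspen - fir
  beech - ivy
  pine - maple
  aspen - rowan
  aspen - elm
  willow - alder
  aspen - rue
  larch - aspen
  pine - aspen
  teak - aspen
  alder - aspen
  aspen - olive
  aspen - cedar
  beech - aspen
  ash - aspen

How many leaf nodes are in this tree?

12

Exactly 12 nodes have a single neighbour: ash, cedar, elm, fir, ivy, larch, maple, olive, rowan, rue, teak, willow.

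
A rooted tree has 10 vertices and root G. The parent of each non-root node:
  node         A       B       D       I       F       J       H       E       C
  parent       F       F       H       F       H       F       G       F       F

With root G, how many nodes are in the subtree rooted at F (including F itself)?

The subtree rooted at F contains: F, B, A, I, C, E, J — 7 nodes.

7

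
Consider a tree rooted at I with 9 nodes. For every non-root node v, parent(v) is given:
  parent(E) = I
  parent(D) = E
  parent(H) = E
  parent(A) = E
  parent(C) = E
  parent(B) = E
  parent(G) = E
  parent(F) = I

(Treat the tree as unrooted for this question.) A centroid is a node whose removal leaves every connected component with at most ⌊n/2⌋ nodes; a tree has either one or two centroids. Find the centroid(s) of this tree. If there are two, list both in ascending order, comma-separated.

If E is removed the pieces have sizes 2, 1, 1, 1, 1, 1, 1, all ≤ ⌊9/2⌋ = 4.
Every other node leaves some component of size > 4, so the centroid is unique.

E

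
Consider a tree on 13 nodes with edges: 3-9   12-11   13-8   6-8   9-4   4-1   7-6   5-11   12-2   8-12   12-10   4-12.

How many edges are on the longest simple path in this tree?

A longest path is 7-6-8-12-4-9-3, with 6 edges.

6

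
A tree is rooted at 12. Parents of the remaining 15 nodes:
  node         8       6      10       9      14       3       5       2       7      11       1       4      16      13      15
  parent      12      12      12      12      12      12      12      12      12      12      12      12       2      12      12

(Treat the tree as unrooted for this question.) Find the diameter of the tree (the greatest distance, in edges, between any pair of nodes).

3

A longest path is 16–2–12–7, with 3 edges.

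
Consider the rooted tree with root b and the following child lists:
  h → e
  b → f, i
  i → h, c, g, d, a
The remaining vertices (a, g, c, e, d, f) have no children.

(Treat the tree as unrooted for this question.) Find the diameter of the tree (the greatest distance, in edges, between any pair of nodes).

4

BFS from f reaches e last, at distance 4; BFS from e confirms no node is farther.
Path: f–b–i–h–e.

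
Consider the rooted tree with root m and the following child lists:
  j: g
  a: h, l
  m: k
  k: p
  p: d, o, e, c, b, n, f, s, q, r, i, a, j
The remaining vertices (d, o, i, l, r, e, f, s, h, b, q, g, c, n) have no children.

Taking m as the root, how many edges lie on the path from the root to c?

m → k → p → c — 3 edges.

3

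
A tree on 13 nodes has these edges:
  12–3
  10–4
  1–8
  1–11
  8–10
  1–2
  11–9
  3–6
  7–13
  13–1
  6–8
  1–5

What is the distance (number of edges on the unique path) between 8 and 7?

The path is 8–1–13–7, which has 3 edges.

3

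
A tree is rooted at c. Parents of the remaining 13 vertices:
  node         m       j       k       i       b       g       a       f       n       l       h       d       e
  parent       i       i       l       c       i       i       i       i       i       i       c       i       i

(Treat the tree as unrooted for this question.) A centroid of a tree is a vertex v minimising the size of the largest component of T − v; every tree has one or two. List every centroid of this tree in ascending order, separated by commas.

i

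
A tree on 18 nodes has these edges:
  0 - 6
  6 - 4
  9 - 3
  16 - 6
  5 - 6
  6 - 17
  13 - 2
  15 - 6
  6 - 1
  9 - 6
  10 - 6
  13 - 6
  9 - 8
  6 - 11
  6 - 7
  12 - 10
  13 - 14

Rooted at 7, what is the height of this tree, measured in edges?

3

The longest root-to-leaf path is 7 – 6 – 13 – 14 (3 edges).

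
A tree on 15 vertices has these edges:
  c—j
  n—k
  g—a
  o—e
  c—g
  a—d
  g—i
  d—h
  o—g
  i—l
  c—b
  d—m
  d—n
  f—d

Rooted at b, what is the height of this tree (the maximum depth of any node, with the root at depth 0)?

A deepest node is k, reached by b → c → g → a → d → n → k.
That path has 6 edges, so the height is 6.

6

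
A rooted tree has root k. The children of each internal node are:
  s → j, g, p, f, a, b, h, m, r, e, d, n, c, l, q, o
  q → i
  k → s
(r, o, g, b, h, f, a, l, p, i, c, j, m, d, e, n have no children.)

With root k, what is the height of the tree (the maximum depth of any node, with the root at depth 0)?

3

A deepest node is i, reached by k–s–q–i.
That path has 3 edges, so the height is 3.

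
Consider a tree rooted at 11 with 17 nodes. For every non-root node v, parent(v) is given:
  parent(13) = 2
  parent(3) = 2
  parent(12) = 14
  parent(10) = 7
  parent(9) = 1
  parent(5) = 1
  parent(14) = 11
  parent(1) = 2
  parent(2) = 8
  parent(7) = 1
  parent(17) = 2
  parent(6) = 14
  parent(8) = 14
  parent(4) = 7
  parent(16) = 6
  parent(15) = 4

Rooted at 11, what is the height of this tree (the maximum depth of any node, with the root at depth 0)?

A deepest node is 15, reached by 11-14-8-2-1-7-4-15.
That path has 7 edges, so the height is 7.

7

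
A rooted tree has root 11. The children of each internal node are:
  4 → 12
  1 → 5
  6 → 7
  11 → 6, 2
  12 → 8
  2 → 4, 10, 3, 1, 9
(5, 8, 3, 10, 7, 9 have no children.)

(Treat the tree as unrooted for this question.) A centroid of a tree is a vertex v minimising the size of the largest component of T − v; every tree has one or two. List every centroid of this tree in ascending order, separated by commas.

If 2 is removed the pieces have sizes 3, 3, 2, 1, 1, 1, all ≤ ⌊12/2⌋ = 6.
Every other node leaves some component of size > 6, so the centroid is unique.

2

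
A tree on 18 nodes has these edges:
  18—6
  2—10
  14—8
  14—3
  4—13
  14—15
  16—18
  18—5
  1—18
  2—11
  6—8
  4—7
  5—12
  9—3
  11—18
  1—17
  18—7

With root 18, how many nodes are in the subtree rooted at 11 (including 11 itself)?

3

11's subtree: {11, 2, 10}, size 3.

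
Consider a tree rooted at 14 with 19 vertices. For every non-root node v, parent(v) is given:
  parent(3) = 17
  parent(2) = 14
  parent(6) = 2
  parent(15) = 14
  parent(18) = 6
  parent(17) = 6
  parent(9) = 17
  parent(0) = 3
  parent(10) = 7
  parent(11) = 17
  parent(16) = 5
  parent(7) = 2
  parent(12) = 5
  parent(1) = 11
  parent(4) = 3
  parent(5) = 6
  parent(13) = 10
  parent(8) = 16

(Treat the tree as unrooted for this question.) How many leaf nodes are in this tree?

Degree-1 nodes: 0, 1, 4, 8, 9, 12, 13, 15, 18 — 9 of them.

9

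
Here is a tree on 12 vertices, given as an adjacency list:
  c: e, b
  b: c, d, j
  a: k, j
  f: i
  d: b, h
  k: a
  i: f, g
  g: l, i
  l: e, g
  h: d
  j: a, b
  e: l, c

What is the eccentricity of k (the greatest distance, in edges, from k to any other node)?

A farthest node from k is f.
The path k-a-j-b-c-e-l-g-i-f has 9 edges.

9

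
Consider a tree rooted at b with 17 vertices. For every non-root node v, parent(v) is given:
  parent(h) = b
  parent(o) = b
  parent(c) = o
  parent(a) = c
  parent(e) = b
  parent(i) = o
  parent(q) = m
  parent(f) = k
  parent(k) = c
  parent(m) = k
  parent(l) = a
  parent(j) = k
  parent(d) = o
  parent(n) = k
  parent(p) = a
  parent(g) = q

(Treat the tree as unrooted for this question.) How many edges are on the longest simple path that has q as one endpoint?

6

The node farthest from q is e (h also at distance 6), via q–m–k–c–o–b–e — 6 edges.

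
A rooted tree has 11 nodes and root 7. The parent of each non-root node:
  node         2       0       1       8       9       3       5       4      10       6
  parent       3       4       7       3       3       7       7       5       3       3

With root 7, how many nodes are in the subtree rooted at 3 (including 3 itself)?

6

3's subtree: {3, 9, 10, 8, 6, 2}, size 6.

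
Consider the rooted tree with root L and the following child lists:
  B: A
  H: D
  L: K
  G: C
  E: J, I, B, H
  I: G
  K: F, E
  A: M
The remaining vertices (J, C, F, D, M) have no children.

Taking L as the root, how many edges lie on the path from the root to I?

Climbing from I to the root: I – E – K – L. That's 3 steps.

3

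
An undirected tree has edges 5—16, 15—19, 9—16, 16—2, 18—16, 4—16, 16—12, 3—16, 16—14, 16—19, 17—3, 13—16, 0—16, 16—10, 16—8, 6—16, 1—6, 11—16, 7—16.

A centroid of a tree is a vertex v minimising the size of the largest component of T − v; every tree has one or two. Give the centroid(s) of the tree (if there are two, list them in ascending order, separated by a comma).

16

If 16 is removed the pieces have sizes 2, 2, 2, 1, 1, 1, 1, 1, 1, 1, 1, 1, 1, 1, 1, 1, all ≤ ⌊20/2⌋ = 10.
Every other node leaves some component of size > 10, so the centroid is unique.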